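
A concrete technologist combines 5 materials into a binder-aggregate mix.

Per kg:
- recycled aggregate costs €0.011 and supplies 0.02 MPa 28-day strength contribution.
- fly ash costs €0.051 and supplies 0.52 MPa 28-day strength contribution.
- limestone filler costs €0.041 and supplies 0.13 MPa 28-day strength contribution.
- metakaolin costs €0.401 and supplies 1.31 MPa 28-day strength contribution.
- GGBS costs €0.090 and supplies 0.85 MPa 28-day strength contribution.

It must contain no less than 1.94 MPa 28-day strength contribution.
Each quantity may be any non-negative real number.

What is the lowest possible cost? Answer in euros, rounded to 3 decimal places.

Let x1 = kg of recycled aggregate, x2 = kg of fly ash, x3 = kg of limestone filler, x4 = kg of metakaolin, x5 = kg of GGBS.
min 0.011x1 + 0.051x2 + 0.041x3 + 0.401x4 + 0.09x5 s.t.:
  0.02x1 + 0.52x2 + 0.13x3 + 1.31x4 + 0.85x5 ≥ 1.94   (28-day strength contribution)
  x1, x2, x3, x4, x5 ≥ 0.
The cheapest feasible vertex uses only fly ash; recycled aggregate, limestone filler, metakaolin, GGBS are not used. There the 28-day strength contribution constraint is tight.
Solving gives x2 = 3.731.
Total cost: 0.051·3.731 = 0.19028.

€0.190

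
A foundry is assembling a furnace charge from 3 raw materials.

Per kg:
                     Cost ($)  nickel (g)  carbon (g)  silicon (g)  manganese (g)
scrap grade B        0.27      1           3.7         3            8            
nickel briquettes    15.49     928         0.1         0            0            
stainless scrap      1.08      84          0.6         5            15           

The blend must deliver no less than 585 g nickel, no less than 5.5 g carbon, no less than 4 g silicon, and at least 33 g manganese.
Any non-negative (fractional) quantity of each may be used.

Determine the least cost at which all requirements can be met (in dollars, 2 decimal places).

$7.61

This is a linear program. Let x1 = kg of scrap grade B, x2 = kg of nickel briquettes, x3 = kg of stainless scrap.
Minimize 0.27x1 + 15.49x2 + 1.08x3 s.t.:
  1x1 + 928x2 + 84x3 ≥ 585   (nickel)
  3.7x1 + 0.1x2 + 0.6x3 ≥ 5.5   (carbon)
  3x1 + 5x3 ≥ 4   (silicon)
  8x1 + 15x3 ≥ 33   (manganese)
  x1, x2, x3 ≥ 0.
At the optimum only scrap grade B, stainless scrap are positive (nickel briquettes = 0). Binding constraints: nickel and carbon.
Optimal quantities: scrap grade B = 0.3578 kg, stainless scrap = 6.96 kg.
Objective = 0.27·0.3578 + 1.08·6.96 = 7.6134.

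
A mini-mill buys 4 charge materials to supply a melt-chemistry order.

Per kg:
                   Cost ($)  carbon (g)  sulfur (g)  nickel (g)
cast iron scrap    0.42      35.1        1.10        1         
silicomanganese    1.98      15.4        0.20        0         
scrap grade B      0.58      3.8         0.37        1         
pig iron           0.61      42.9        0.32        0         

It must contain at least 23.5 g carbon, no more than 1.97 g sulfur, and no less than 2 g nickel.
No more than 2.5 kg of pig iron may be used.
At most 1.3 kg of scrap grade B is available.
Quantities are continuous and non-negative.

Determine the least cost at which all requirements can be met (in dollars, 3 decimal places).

Set it up as a linear program. Let x1 = kg of cast iron scrap, x2 = kg of silicomanganese, x3 = kg of scrap grade B, x4 = kg of pig iron.
min 0.42x1 + 1.98x2 + 0.58x3 + 0.61x4 subject to:
  35.1x1 + 15.4x2 + 3.8x3 + 42.9x4 ≥ 23.5   (carbon)
  1.1x1 + 0.2x2 + 0.37x3 + 0.32x4 ≤ 1.97   (sulfur)
  1x1 + 1x3 ≥ 2   (nickel)
  x4 ≤ 2.5
  x3 ≤ 1.3
  x1, x2, x3, x4 ≥ 0.
The minimum-cost mix takes nothing from silicomanganese, pig iron — only cast iron scrap, scrap grade B. The sulfur and nickel requirements are met with equality.
That vertex is x1 = 1.685, x3 = 0.3151.
Total cost: 0.42·1.685 + 0.58·0.3151 = 0.89046.

$0.890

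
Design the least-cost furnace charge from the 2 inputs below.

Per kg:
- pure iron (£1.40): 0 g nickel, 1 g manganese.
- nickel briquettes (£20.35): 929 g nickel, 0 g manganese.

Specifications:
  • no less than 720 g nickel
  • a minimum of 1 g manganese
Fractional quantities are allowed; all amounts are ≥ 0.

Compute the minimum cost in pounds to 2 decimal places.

This is a linear program. Let x1 = kg of pure iron, x2 = kg of nickel briquettes.
Minimise 1.4x1 + 20.35x2 subject to:
  929x2 ≥ 720   (nickel)
  1x1 ≥ 1   (manganese)
  x1, x2 ≥ 0.
Both inputs are positive at the optimum. There the nickel and manganese constraints are tight.
That vertex is x1 = 1, x2 = 0.775.
Objective = 1.4·1 + 20.35·0.775 = 17.1713.

£17.17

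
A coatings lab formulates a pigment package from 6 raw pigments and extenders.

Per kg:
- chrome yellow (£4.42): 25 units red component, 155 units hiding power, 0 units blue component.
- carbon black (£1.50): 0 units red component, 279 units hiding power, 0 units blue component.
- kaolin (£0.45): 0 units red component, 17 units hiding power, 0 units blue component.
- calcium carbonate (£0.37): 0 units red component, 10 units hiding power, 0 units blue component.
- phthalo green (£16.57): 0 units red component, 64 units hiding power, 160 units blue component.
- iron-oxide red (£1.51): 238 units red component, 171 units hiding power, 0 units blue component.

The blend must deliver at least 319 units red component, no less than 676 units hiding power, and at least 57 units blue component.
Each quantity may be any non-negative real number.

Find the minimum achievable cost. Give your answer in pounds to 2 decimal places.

Treat it as an LP. Let x1 = kg of chrome yellow, x2 = kg of carbon black, x3 = kg of kaolin, x4 = kg of calcium carbonate, x5 = kg of phthalo green, x6 = kg of iron-oxide red.
Minimise 4.42x1 + 1.5x2 + 0.45x3 + 0.37x4 + 16.57x5 + 1.51x6 s.t.:
  25x1 + 238x6 ≥ 319   (red component)
  155x1 + 279x2 + 17x3 + 10x4 + 64x5 + 171x6 ≥ 676   (hiding power)
  160x5 ≥ 57   (blue component)
  x1, x2, x3, x4, x5, x6 ≥ 0.
The optimal basis is {carbon black, phthalo green, iron-oxide red}; chrome yellow, kaolin, calcium carbonate drop out. Binding constraints: red component, hiding power, blue component.
So carbon black = 1.52 kg, phthalo green = 0.3563 kg, iron-oxide red = 1.34 kg.
Objective = 1.5·1.52 + 16.57·0.3563 + 1.51·1.34 = 10.2073.

£10.21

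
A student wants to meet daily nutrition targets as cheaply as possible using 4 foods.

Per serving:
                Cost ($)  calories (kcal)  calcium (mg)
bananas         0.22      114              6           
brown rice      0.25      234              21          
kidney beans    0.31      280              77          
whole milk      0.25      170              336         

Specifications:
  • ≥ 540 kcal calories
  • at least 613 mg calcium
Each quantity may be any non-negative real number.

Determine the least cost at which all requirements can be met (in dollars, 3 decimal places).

$0.697

Let x1 = servings of bananas, x2 = servings of brown rice, x3 = servings of kidney beans, x4 = servings of whole milk.
Minimise 0.22x1 + 0.25x2 + 0.31x3 + 0.25x4 with:
  114x1 + 234x2 + 280x3 + 170x4 ≥ 540   (calories)
  6x1 + 21x2 + 77x3 + 336x4 ≥ 613   (calcium)
  x1, x2, x3, x4 ≥ 0.
The minimum-cost mix takes nothing from bananas, brown rice — only kidney beans, whole milk. The calories and calcium requirements are met with equality.
That vertex is x3 = 0.9536, x4 = 1.606.
Cost = 0.31·0.9536 + 0.25·1.606 = 0.69712.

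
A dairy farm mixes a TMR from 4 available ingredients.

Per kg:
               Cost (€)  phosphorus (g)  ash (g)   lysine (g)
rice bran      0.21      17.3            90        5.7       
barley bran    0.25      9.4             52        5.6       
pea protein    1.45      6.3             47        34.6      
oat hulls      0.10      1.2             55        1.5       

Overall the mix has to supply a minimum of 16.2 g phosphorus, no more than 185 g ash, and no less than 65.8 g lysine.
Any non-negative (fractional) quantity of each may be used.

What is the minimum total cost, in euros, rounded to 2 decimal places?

€2.72

Let x1 = kg of rice bran, x2 = kg of barley bran, x3 = kg of pea protein, x4 = kg of oat hulls.
Minimize 0.21x1 + 0.25x2 + 1.45x3 + 0.1x4 with:
  17.3x1 + 9.4x2 + 6.3x3 + 1.2x4 ≥ 16.2   (phosphorus)
  90x1 + 52x2 + 47x3 + 55x4 ≤ 185   (ash)
  5.7x1 + 5.6x2 + 34.6x3 + 1.5x4 ≥ 65.8   (lysine)
  x1, x2, x3, x4 ≥ 0.
The cheapest feasible vertex uses only rice bran, pea protein; barley bran, oat hulls are not used. There the ash and lysine constraints are tight.
That vertex is x1 = 1.162, x3 = 1.71.
Objective = 0.21·1.162 + 1.45·1.71 = 2.7235.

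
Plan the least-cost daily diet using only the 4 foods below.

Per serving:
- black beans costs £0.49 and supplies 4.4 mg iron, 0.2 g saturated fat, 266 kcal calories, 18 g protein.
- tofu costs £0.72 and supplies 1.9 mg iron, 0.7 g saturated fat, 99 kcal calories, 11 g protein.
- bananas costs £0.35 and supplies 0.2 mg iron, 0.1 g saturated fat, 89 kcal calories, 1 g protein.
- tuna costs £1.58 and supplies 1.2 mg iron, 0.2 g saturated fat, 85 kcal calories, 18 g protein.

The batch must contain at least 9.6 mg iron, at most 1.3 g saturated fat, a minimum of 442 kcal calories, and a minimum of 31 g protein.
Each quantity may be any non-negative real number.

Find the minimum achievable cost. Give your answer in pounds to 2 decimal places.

Let x1 = servings of black beans, x2 = servings of tofu, x3 = servings of bananas, x4 = servings of tuna.
min 0.49x1 + 0.72x2 + 0.35x3 + 1.58x4 subject to:
  4.4x1 + 1.9x2 + 0.2x3 + 1.2x4 ≥ 9.6   (iron)
  0.2x1 + 0.7x2 + 0.1x3 + 0.2x4 ≤ 1.3   (saturated fat)
  266x1 + 99x2 + 89x3 + 85x4 ≥ 442   (calories)
  18x1 + 11x2 + 1x3 + 18x4 ≥ 31   (protein)
  x1, x2, x3, x4 ≥ 0.
The minimum-cost mix takes nothing from tofu, bananas, tuna — only black beans. Binding constraint: iron.
Solving gives x1 = 2.182.
Hence cost = 0.49·2.182 = £1.0692.

£1.07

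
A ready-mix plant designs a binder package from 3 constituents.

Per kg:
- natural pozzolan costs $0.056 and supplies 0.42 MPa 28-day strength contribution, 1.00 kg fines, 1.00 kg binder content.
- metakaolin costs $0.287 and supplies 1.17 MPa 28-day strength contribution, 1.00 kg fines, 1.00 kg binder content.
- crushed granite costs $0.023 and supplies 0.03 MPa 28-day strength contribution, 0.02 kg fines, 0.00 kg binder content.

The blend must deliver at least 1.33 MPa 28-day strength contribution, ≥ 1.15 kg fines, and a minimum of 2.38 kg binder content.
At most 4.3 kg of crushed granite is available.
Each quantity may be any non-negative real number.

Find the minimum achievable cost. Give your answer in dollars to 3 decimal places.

$0.177

Set it up as a linear program. Let x1 = kg of natural pozzolan, x2 = kg of metakaolin, x3 = kg of crushed granite.
Minimise 0.056x1 + 0.287x2 + 0.023x3 subject to:
  0.42x1 + 1.17x2 + 0.03x3 ≥ 1.33   (28-day strength contribution)
  1x1 + 1x2 + 0.02x3 ≥ 1.15   (fines)
  1x1 + 1x2 ≥ 2.38   (binder content)
  x3 ≤ 4.3
  x1, x2, x3 ≥ 0.
The cheapest feasible vertex uses only natural pozzolan; metakaolin, crushed granite are not used. Binding constraint: 28-day strength contribution.
Optimal quantities: natural pozzolan = 3.167 kg.
Hence cost = 0.056·3.167 = $0.17735.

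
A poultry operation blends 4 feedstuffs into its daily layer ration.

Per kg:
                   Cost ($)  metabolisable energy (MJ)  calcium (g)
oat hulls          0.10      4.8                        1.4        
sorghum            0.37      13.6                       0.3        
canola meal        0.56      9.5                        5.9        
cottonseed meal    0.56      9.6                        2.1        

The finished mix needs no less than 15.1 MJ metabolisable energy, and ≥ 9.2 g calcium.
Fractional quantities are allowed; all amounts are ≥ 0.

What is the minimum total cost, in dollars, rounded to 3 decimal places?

This is a linear program. Let x1 = kg of oat hulls, x2 = kg of sorghum, x3 = kg of canola meal, x4 = kg of cottonseed meal.
min 0.1x1 + 0.37x2 + 0.56x3 + 0.56x4 with:
  4.8x1 + 13.6x2 + 9.5x3 + 9.6x4 ≥ 15.1   (metabolisable energy)
  1.4x1 + 0.3x2 + 5.9x3 + 2.1x4 ≥ 9.2   (calcium)
  x1, x2, x3, x4 ≥ 0.
The optimal basis is {oat hulls}; sorghum, canola meal, cottonseed meal drop out. There the calcium constraint is tight.
Solving gives x1 = 6.571.
Total cost: 0.1·6.571 = 0.65710.

$0.657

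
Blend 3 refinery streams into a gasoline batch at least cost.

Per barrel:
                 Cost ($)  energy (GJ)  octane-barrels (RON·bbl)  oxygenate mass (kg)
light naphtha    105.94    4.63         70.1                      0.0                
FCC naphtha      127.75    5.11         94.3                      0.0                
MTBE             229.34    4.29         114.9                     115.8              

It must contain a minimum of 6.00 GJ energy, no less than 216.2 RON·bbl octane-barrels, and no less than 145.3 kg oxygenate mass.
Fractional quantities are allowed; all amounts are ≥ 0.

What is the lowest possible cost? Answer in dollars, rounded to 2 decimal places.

Let x1 = barrels of light naphtha, x2 = barrels of FCC naphtha, x3 = barrels of MTBE.
min 105.94x1 + 127.75x2 + 229.34x3 with:
  4.63x1 + 5.11x2 + 4.29x3 ≥ 6   (energy)
  70.1x1 + 94.3x2 + 114.9x3 ≥ 216.2   (octane-barrels)
  115.8x3 ≥ 145.3   (oxygenate mass)
  x1, x2, x3 ≥ 0.
The optimal basis is {FCC naphtha, MTBE}; light naphtha drops out. There the octane-barrels and oxygenate mass constraints are tight.
Optimal quantities: FCC naphtha = 0.763831 barrels, MTBE = 1.25475 barrels.
Total cost: 127.75·0.763831 + 229.34·1.25475 = 385.3438.

$385.34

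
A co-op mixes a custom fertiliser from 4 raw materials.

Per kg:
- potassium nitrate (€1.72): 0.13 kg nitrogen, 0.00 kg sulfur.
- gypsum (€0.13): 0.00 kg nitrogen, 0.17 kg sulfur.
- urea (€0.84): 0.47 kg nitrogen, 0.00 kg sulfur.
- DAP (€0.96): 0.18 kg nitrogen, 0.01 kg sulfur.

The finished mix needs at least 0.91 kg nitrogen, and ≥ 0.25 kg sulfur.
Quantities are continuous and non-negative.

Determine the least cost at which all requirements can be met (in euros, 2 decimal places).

€1.82

Treat it as an LP. Let x1 = kg of potassium nitrate, x2 = kg of gypsum, x3 = kg of urea, x4 = kg of DAP.
min 1.72x1 + 0.13x2 + 0.84x3 + 0.96x4 subject to:
  0.13x1 + 0.47x3 + 0.18x4 ≥ 0.91   (nitrogen)
  0.17x2 + 0.01x4 ≥ 0.25   (sulfur)
  x1, x2, x3, x4 ≥ 0.
The minimum-cost mix takes nothing from potassium nitrate, DAP — only gypsum, urea. There the nitrogen and sulfur constraints are tight.
That vertex is x2 = 1.471, x3 = 1.936.
Hence cost = 0.13·1.471 + 0.84·1.936 = €1.8175.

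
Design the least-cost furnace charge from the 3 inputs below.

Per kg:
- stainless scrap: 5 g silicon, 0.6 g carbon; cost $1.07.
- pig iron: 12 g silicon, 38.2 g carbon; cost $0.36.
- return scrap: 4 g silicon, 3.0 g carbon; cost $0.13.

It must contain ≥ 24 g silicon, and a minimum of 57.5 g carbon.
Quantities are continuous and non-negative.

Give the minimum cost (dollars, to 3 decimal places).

Treat it as an LP. Let x1 = kg of stainless scrap, x2 = kg of pig iron, x3 = kg of return scrap.
min 1.07x1 + 0.36x2 + 0.13x3 subject to:
  5x1 + 12x2 + 4x3 ≥ 24   (silicon)
  0.6x1 + 38.2x2 + 3x3 ≥ 57.5   (carbon)
  x1, x2, x3 ≥ 0.
At the optimum only pig iron is positive (stainless scrap, return scrap = 0). The silicon requirement is met with equality.
Solving gives x2 = 2.
Total cost: 0.36·2 = 0.72000.

$0.720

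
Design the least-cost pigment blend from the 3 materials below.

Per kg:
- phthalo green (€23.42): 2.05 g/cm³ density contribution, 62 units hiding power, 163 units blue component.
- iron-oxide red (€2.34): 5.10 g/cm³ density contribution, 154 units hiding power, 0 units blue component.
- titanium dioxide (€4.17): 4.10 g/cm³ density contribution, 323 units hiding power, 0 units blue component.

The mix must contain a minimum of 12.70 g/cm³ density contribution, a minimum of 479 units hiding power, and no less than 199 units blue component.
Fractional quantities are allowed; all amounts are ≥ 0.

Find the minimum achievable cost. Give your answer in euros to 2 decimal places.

This is a linear program. Let x1 = kg of phthalo green, x2 = kg of iron-oxide red, x3 = kg of titanium dioxide.
min 23.42x1 + 2.34x2 + 4.17x3 s.t.:
  2.05x1 + 5.1x2 + 4.1x3 ≥ 12.7   (density contribution)
  62x1 + 154x2 + 323x3 ≥ 479   (hiding power)
  163x1 ≥ 199   (blue component)
  x1, x2, x3 ≥ 0.
The optimal mix uses every input. Binding constraints: density contribution, hiding power, blue component.
Optimal quantities: phthalo green = 1.221 kg, iron-oxide red = 1.614 kg, titanium dioxide = 0.4789 kg.
Objective = 23.42·1.221 + 2.34·1.614 + 4.17·0.4789 = 34.3696.

€34.37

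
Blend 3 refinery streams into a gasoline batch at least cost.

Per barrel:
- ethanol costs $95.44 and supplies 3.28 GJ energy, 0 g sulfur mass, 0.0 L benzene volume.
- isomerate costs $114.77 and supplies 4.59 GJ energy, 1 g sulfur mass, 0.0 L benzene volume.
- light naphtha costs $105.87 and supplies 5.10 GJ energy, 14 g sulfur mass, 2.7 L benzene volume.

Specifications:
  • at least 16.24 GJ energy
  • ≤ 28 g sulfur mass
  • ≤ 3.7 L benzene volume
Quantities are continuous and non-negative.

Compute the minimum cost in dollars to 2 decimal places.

This is a linear program. Let x1 = barrels of ethanol, x2 = barrels of isomerate, x3 = barrels of light naphtha.
Minimise 95.44x1 + 114.77x2 + 105.87x3 s.t.:
  3.28x1 + 4.59x2 + 5.1x3 ≥ 16.24   (energy)
  1x2 + 14x3 ≤ 28   (sulfur mass)
  2.7x3 ≤ 3.7   (benzene volume)
  x1, x2, x3 ≥ 0.
The minimum-cost mix takes nothing from ethanol — only isomerate, light naphtha. Binding constraints: energy and benzene volume.
Solving gives x2 = 2.0155, x3 = 1.3704.
Hence cost = 114.77·2.0155 + 105.87·1.3704 = $376.4032.

$376.40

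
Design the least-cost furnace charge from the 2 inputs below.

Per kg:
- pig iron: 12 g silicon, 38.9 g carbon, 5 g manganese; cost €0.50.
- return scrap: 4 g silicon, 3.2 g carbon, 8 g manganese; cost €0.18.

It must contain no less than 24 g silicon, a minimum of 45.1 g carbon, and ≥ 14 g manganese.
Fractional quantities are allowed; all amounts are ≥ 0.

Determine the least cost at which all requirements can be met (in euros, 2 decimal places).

Let x1 = kg of pig iron, x2 = kg of return scrap.
Minimise 0.5x1 + 0.18x2 subject to:
  12x1 + 4x2 ≥ 24   (silicon)
  38.9x1 + 3.2x2 ≥ 45.1   (carbon)
  5x1 + 8x2 ≥ 14   (manganese)
  x1, x2 ≥ 0.
Both inputs are positive at the optimum. The silicon and manganese requirements are met with equality.
So pig iron = 1.789 kg, return scrap = 0.6316 kg.
Cost = 0.5·1.789 + 0.18·0.6316 = 1.0082.

€1.01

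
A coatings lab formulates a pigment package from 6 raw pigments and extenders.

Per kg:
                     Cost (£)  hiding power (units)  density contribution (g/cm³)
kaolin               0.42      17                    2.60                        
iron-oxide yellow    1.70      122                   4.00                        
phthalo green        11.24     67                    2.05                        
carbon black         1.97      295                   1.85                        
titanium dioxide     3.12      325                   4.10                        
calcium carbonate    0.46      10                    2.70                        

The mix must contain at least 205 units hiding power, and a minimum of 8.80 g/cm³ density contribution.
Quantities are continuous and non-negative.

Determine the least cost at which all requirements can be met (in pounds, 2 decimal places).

This is a linear program. Let x1 = kg of kaolin, x2 = kg of iron-oxide yellow, x3 = kg of phthalo green, x4 = kg of carbon black, x5 = kg of titanium dioxide, x6 = kg of calcium carbonate.
Minimize 0.42x1 + 1.7x2 + 11.24x3 + 1.97x4 + 3.12x5 + 0.46x6 s.t.:
  17x1 + 122x2 + 67x3 + 295x4 + 325x5 + 10x6 ≥ 205   (hiding power)
  2.6x1 + 4x2 + 2.05x3 + 1.85x4 + 4.1x5 + 2.7x6 ≥ 8.8   (density contribution)
  x1, x2, x3, x4, x5, x6 ≥ 0.
The minimum-cost mix takes nothing from iron-oxide yellow, phthalo green, titanium dioxide, calcium carbonate — only kaolin, carbon black. There the hiding power and density contribution constraints are tight.
Optimal quantities: kaolin = 3.014 kg, carbon black = 0.5212 kg.
Cost = 0.42·3.014 + 1.97·0.5212 = 2.2926.

£2.29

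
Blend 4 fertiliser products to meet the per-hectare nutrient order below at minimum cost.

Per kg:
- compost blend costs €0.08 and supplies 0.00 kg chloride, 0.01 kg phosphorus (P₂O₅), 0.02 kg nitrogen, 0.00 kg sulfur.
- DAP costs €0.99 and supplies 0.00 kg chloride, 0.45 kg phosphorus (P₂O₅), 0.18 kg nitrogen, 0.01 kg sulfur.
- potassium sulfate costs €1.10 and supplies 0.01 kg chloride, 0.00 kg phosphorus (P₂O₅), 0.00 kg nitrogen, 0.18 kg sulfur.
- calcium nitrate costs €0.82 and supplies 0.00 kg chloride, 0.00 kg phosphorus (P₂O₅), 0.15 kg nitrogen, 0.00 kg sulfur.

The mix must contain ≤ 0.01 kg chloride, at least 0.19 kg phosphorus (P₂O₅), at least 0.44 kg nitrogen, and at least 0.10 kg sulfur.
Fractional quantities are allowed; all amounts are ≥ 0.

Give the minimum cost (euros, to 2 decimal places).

€2.37

Treat it as an LP. Let x1 = kg of compost blend, x2 = kg of DAP, x3 = kg of potassium sulfate, x4 = kg of calcium nitrate.
Minimise 0.08x1 + 0.99x2 + 1.1x3 + 0.82x4 s.t.:
  0.01x3 ≤ 0.01   (chloride)
  0.01x1 + 0.45x2 ≥ 0.19   (phosphorus (P₂O₅))
  0.02x1 + 0.18x2 + 0.15x4 ≥ 0.44   (nitrogen)
  0.01x2 + 0.18x3 ≥ 0.1   (sulfur)
  x1, x2, x3, x4 ≥ 0.
The cheapest feasible vertex uses only compost blend, potassium sulfate; DAP, calcium nitrate are not used. There the nitrogen and sulfur constraints are tight.
That vertex is x1 = 22, x3 = 0.5556.
Total cost: 0.08·22 + 1.1·0.5556 = 2.3712.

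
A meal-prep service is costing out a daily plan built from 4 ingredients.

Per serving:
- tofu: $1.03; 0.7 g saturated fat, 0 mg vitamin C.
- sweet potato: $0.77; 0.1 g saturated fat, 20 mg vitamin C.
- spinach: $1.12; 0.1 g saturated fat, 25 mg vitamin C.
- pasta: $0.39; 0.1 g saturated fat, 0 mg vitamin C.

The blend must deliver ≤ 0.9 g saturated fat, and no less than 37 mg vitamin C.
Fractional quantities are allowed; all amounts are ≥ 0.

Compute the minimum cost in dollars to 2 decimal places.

$1.42

Set it up as a linear program. Let x1 = servings of tofu, x2 = servings of sweet potato, x3 = servings of spinach, x4 = servings of pasta.
min 1.03x1 + 0.77x2 + 1.12x3 + 0.39x4 subject to:
  0.7x1 + 0.1x2 + 0.1x3 + 0.1x4 ≤ 0.9   (saturated fat)
  20x2 + 25x3 ≥ 37   (vitamin C)
  x1, x2, x3, x4 ≥ 0.
The cheapest feasible vertex uses only sweet potato; tofu, spinach, pasta are not used. The vitamin C requirement is met with equality.
That vertex is x2 = 1.85.
Objective = 0.77·1.85 = 1.4245.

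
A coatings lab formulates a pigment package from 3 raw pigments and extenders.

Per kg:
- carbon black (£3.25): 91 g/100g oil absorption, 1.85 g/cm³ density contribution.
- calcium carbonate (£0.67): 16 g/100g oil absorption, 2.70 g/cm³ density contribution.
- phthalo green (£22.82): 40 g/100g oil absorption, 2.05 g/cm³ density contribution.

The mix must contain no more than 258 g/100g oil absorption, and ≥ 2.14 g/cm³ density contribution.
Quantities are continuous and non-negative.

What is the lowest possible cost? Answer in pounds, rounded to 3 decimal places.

£0.531

Treat it as an LP. Let x1 = kg of carbon black, x2 = kg of calcium carbonate, x3 = kg of phthalo green.
Minimize 3.25x1 + 0.67x2 + 22.82x3 subject to:
  91x1 + 16x2 + 40x3 ≤ 258   (oil absorption)
  1.85x1 + 2.7x2 + 2.05x3 ≥ 2.14   (density contribution)
  x1, x2, x3 ≥ 0.
At the optimum only calcium carbonate is positive (carbon black, phthalo green = 0). Binding constraint: density contribution.
That vertex is x2 = 0.7926.
Objective = 0.67·0.7926 = 0.53104.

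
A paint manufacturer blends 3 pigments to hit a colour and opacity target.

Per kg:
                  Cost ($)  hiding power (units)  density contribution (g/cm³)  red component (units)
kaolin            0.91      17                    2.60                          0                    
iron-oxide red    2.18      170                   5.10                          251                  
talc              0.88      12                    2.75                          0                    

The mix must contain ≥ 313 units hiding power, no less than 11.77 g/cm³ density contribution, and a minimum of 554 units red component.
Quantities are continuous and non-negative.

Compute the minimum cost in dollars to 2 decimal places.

Treat it as an LP. Let x1 = kg of kaolin, x2 = kg of iron-oxide red, x3 = kg of talc.
Minimize 0.91x1 + 2.18x2 + 0.88x3 s.t.:
  17x1 + 170x2 + 12x3 ≥ 313   (hiding power)
  2.6x1 + 5.1x2 + 2.75x3 ≥ 11.77   (density contribution)
  251x2 ≥ 554   (red component)
  x1, x2, x3 ≥ 0.
At the optimum only iron-oxide red, talc are positive (kaolin = 0). The density contribution and red component requirements are met with equality.
That vertex is x2 = 2.207, x3 = 0.1867.
Objective = 2.18·2.207 + 0.88·0.1867 = 4.9756.

$4.98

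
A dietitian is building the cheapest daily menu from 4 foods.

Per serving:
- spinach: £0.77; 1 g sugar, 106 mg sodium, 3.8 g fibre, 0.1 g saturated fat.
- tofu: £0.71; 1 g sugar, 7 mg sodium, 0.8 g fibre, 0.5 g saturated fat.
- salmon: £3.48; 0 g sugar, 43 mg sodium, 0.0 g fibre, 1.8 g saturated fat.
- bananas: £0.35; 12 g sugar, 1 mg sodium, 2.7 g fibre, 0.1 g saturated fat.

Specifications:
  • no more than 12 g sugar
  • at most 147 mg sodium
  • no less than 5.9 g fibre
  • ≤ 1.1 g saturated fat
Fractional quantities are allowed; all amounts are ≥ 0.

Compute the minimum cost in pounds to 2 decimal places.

£1.01

Let x1 = servings of spinach, x2 = servings of tofu, x3 = servings of salmon, x4 = servings of bananas.
min 0.77x1 + 0.71x2 + 3.48x3 + 0.35x4 with:
  1x1 + 1x2 + 12x4 ≤ 12   (sugar)
  106x1 + 7x2 + 43x3 + 1x4 ≤ 147   (sodium)
  3.8x1 + 0.8x2 + 2.7x4 ≥ 5.9   (fibre)
  0.1x1 + 0.5x2 + 1.8x3 + 0.1x4 ≤ 1.1   (saturated fat)
  x1, x2, x3, x4 ≥ 0.
The cheapest feasible vertex uses only spinach, bananas; tofu, salmon are not used. Binding constraints: sugar and fibre.
Solving gives x1 = 0.8951, x4 = 0.9254.
Hence cost = 0.77·0.8951 + 0.35·0.9254 = £1.0131.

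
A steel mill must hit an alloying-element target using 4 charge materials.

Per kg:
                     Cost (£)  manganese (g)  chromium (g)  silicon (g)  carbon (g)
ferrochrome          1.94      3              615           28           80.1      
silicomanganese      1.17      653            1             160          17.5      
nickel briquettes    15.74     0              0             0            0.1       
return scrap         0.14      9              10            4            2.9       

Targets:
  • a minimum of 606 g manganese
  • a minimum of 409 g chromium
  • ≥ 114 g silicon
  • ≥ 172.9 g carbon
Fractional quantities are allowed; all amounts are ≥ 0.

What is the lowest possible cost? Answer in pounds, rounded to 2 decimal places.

£4.87

Treat it as an LP. Let x1 = kg of ferrochrome, x2 = kg of silicomanganese, x3 = kg of nickel briquettes, x4 = kg of return scrap.
min 1.94x1 + 1.17x2 + 15.74x3 + 0.14x4 with:
  3x1 + 653x2 + 9x4 ≥ 606   (manganese)
  615x1 + 1x2 + 10x4 ≥ 409   (chromium)
  28x1 + 160x2 + 4x4 ≥ 114   (silicon)
  80.1x1 + 17.5x2 + 0.1x3 + 2.9x4 ≥ 172.9   (carbon)
  x1, x2, x3, x4 ≥ 0.
The minimum-cost mix takes nothing from nickel briquettes, return scrap — only ferrochrome, silicomanganese. Binding constraints: manganese and carbon.
Optimal quantities: ferrochrome = 1.958 kg, silicomanganese = 0.919 kg.
Hence cost = 1.94·1.958 + 1.17·0.919 = £4.8738.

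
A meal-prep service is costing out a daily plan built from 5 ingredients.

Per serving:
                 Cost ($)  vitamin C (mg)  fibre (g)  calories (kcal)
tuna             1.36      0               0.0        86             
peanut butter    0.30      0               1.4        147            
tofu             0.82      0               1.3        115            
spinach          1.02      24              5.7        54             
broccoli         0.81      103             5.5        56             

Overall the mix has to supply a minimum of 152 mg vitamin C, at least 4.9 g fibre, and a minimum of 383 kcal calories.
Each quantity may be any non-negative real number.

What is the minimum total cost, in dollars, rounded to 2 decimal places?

$1.81

This is a linear program. Let x1 = servings of tuna, x2 = servings of peanut butter, x3 = servings of tofu, x4 = servings of spinach, x5 = servings of broccoli.
min 1.36x1 + 0.3x2 + 0.82x3 + 1.02x4 + 0.81x5 with:
  24x4 + 103x5 ≥ 152   (vitamin C)
  1.4x2 + 1.3x3 + 5.7x4 + 5.5x5 ≥ 4.9   (fibre)
  86x1 + 147x2 + 115x3 + 54x4 + 56x5 ≥ 383   (calories)
  x1, x2, x3, x4, x5 ≥ 0.
The minimum-cost mix takes nothing from tuna, tofu, spinach — only peanut butter, broccoli. There the vitamin C and calories constraints are tight.
So peanut butter = 2.043 servings, broccoli = 1.476 servings.
Cost = 0.3·2.043 + 0.81·1.476 = 1.8085.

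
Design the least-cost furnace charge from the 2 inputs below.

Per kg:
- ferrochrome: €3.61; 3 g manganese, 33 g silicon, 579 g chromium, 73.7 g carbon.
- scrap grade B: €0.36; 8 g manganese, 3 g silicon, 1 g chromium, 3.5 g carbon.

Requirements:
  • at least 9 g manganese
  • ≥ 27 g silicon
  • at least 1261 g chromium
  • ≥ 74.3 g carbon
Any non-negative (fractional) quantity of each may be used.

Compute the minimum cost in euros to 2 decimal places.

€7.97

Let x1 = kg of ferrochrome, x2 = kg of scrap grade B.
Minimize 3.61x1 + 0.36x2 with:
  3x1 + 8x2 ≥ 9   (manganese)
  33x1 + 3x2 ≥ 27   (silicon)
  579x1 + 1x2 ≥ 1261   (chromium)
  73.7x1 + 3.5x2 ≥ 74.3   (carbon)
  x1, x2 ≥ 0.
Both inputs are positive at the optimum. Binding constraints: manganese and chromium.
That vertex is x1 = 2.177, x2 = 0.3085.
Hence cost = 3.61·2.177 + 0.36·0.3085 = €7.9700.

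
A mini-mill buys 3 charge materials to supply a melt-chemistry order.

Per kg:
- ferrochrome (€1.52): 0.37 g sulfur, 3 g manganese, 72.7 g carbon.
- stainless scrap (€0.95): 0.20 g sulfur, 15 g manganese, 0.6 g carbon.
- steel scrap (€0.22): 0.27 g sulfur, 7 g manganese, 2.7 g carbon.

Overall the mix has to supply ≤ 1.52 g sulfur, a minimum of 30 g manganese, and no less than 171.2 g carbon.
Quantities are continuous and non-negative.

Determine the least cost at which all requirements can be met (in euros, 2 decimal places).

€4.45

This is a linear program. Let x1 = kg of ferrochrome, x2 = kg of stainless scrap, x3 = kg of steel scrap.
Minimize 1.52x1 + 0.95x2 + 0.22x3 s.t.:
  0.37x1 + 0.2x2 + 0.27x3 ≤ 1.52   (sulfur)
  3x1 + 15x2 + 7x3 ≥ 30   (manganese)
  72.7x1 + 0.6x2 + 2.7x3 ≥ 171.2   (carbon)
  x1, x2, x3 ≥ 0.
All 3 inputs are positive at the optimum. The sulfur, manganese, carbon requirements are met with equality.
So ferrochrome = 2.272 kg, stainless scrap = 0.5679 kg, steel scrap = 2.095 kg.
Hence cost = 1.52·2.272 + 0.95·0.5679 + 0.22·2.095 = €4.4538.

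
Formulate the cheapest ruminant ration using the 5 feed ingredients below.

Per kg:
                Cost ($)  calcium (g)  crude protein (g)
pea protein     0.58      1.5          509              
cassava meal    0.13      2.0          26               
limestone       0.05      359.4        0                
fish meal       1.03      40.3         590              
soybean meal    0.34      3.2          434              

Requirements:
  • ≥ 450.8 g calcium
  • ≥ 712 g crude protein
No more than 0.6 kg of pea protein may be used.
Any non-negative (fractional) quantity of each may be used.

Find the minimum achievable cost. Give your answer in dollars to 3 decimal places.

$0.620

Let x1 = kg of pea protein, x2 = kg of cassava meal, x3 = kg of limestone, x4 = kg of fish meal, x5 = kg of soybean meal.
Minimise 0.58x1 + 0.13x2 + 0.05x3 + 1.03x4 + 0.34x5 s.t.:
  1.5x1 + 2x2 + 359.4x3 + 40.3x4 + 3.2x5 ≥ 450.8   (calcium)
  509x1 + 26x2 + 590x4 + 434x5 ≥ 712   (crude protein)
  x1 ≤ 0.6
  x1, x2, x3, x4, x5 ≥ 0.
The optimal basis is {limestone, soybean meal}; pea protein, cassava meal, fish meal drop out. Binding constraints: calcium and crude protein.
Solving gives x3 = 1.24, x5 = 1.641.
Cost = 0.05·1.24 + 0.34·1.641 = 0.61994.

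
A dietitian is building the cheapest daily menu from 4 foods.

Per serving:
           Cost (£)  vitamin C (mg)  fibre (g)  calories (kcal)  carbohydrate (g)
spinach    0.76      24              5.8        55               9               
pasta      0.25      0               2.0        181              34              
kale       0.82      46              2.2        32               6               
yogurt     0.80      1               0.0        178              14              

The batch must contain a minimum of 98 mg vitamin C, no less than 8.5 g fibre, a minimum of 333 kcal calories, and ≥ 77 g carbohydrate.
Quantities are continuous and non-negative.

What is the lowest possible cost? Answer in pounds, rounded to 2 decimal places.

£2.22

Treat it as an LP. Let x1 = servings of spinach, x2 = servings of pasta, x3 = servings of kale, x4 = servings of yogurt.
min 0.76x1 + 0.25x2 + 0.82x3 + 0.8x4 with:
  24x1 + 46x3 + 1x4 ≥ 98   (vitamin C)
  5.8x1 + 2x2 + 2.2x3 ≥ 8.5   (fibre)
  55x1 + 181x2 + 32x3 + 178x4 ≥ 333   (calories)
  9x1 + 34x2 + 6x3 + 14x4 ≥ 77   (carbohydrate)
  x1, x2, x3, x4 ≥ 0.
At the optimum only spinach, pasta, kale are positive (yogurt = 0). The vitamin C, fibre, carbohydrate requirements are met with equality.
So spinach = 0.008254 servings, pasta = 1.887 servings, kale = 2.126 servings.
Total cost: 0.76·0.008254 + 0.25·1.887 + 0.82·2.126 = 2.2213.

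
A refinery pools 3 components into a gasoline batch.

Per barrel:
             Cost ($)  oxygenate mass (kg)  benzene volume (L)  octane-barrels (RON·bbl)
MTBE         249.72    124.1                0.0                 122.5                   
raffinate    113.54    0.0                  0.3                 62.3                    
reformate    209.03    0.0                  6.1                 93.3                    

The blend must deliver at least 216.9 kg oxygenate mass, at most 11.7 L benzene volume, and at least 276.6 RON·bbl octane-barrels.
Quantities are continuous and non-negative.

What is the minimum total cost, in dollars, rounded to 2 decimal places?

$550.35

Treat it as an LP. Let x1 = barrels of MTBE, x2 = barrels of raffinate, x3 = barrels of reformate.
min 249.72x1 + 113.54x2 + 209.03x3 s.t.:
  124.1x1 ≥ 216.9   (oxygenate mass)
  0.3x2 + 6.1x3 ≤ 11.7   (benzene volume)
  122.5x1 + 62.3x2 + 93.3x3 ≥ 276.6   (octane-barrels)
  x1, x2, x3 ≥ 0.
The optimal basis is {MTBE, raffinate}; reformate drops out. There the oxygenate mass and octane-barrels constraints are tight.
Solving gives x1 = 1.74778, x2 = 1.00315.
Objective = 249.72·1.74778 + 113.54·1.00315 = 550.3533.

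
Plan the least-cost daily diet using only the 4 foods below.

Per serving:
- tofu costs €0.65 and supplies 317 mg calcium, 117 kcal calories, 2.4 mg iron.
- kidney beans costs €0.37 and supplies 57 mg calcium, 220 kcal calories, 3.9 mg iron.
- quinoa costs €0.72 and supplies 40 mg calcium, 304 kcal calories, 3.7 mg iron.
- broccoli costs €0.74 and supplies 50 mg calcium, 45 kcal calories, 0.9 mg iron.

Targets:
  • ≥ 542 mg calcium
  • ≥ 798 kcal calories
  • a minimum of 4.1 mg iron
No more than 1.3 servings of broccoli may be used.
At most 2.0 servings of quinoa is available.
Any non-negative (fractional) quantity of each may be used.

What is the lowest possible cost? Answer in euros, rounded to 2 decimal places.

€1.87

Treat it as an LP. Let x1 = servings of tofu, x2 = servings of kidney beans, x3 = servings of quinoa, x4 = servings of broccoli.
Minimise 0.65x1 + 0.37x2 + 0.72x3 + 0.74x4 with:
  317x1 + 57x2 + 40x3 + 50x4 ≥ 542   (calcium)
  117x1 + 220x2 + 304x3 + 45x4 ≥ 798   (calories)
  2.4x1 + 3.9x2 + 3.7x3 + 0.9x4 ≥ 4.1   (iron)
  x4 ≤ 1.3
  x3 ≤ 2
  x1, x2, x3, x4 ≥ 0.
The optimal basis is {tofu, kidney beans}; quinoa, broccoli drop out. There the calcium and calories constraints are tight.
Optimal quantities: tofu = 1.169 servings, kidney beans = 3.005 servings.
Objective = 0.65·1.169 + 0.37·3.005 = 1.8717.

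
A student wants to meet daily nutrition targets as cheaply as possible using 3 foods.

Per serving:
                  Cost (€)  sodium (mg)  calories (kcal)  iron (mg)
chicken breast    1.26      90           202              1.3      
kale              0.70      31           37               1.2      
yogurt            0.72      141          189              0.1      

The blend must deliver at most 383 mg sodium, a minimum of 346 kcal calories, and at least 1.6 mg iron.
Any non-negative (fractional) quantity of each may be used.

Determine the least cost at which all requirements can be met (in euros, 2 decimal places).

€1.90

Let x1 = servings of chicken breast, x2 = servings of kale, x3 = servings of yogurt.
Minimize 1.26x1 + 0.7x2 + 0.72x3 subject to:
  90x1 + 31x2 + 141x3 ≤ 383   (sodium)
  202x1 + 37x2 + 189x3 ≥ 346   (calories)
  1.3x1 + 1.2x2 + 0.1x3 ≥ 1.6   (iron)
  x1, x2, x3 ≥ 0.
The minimum-cost mix takes nothing from kale — only chicken breast, yogurt. There the calories and iron constraints are tight.
Optimal quantities: chicken breast = 1.188 servings, yogurt = 0.5614 servings.
Cost = 1.26·1.188 + 0.72·0.5614 = 1.9011.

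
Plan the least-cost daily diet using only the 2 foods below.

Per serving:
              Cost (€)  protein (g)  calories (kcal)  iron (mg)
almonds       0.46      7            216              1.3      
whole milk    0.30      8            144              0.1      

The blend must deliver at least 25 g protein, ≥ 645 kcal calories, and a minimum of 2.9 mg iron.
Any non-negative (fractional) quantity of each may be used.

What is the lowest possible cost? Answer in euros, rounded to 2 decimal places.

This is a linear program. Let x1 = servings of almonds, x2 = servings of whole milk.
Minimize 0.46x1 + 0.3x2 subject to:
  7x1 + 8x2 ≥ 25   (protein)
  216x1 + 144x2 ≥ 645   (calories)
  1.3x1 + 0.1x2 ≥ 2.9   (iron)
  x1, x2 ≥ 0.
Both inputs are positive at the optimum. The calories and iron requirements are met with equality.
Optimal quantities: almonds = 2.132 servings, whole milk = 1.281 servings.
Cost = 0.46·2.132 + 0.3·1.281 = 1.36502.

€1.37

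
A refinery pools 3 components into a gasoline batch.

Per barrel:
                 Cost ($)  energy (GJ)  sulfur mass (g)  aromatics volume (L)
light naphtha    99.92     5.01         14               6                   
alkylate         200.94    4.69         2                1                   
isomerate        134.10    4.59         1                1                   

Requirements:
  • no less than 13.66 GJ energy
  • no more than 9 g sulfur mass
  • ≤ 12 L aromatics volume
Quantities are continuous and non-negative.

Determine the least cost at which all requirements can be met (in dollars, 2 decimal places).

$377.41

Set it up as a linear program. Let x1 = barrels of light naphtha, x2 = barrels of alkylate, x3 = barrels of isomerate.
min 99.92x1 + 200.94x2 + 134.1x3 with:
  5.01x1 + 4.69x2 + 4.59x3 ≥ 13.66   (energy)
  14x1 + 2x2 + 1x3 ≤ 9   (sulfur mass)
  6x1 + 1x2 + 1x3 ≤ 12   (aromatics volume)
  x1, x2, x3 ≥ 0.
The minimum-cost mix takes nothing from alkylate — only light naphtha, isomerate. Binding constraints: energy and sulfur mass.
Optimal quantities: light naphtha = 0.46667 barrels, isomerate = 2.4667 barrels.
Total cost: 99.92·0.46667 + 134.1·2.4667 = 377.4141.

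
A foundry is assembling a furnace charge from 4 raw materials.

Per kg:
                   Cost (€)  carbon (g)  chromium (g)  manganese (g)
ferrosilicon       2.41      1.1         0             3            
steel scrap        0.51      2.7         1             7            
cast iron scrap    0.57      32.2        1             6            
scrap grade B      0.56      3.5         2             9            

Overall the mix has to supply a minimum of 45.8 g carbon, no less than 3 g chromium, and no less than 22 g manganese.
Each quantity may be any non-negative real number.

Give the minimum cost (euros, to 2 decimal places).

Treat it as an LP. Let x1 = kg of ferrosilicon, x2 = kg of steel scrap, x3 = kg of cast iron scrap, x4 = kg of scrap grade B.
Minimize 2.41x1 + 0.51x2 + 0.57x3 + 0.56x4 subject to:
  1.1x1 + 2.7x2 + 32.2x3 + 3.5x4 ≥ 45.8   (carbon)
  1x2 + 1x3 + 2x4 ≥ 3   (chromium)
  3x1 + 7x2 + 6x3 + 9x4 ≥ 22   (manganese)
  x1, x2, x3, x4 ≥ 0.
The minimum-cost mix takes nothing from ferrosilicon, steel scrap — only cast iron scrap, scrap grade B. The carbon and manganese requirements are met with equality.
So cast iron scrap = 1.247 kg, scrap grade B = 1.613 kg.
Hence cost = 0.57·1.247 + 0.56·1.613 = €1.6141.

€1.61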